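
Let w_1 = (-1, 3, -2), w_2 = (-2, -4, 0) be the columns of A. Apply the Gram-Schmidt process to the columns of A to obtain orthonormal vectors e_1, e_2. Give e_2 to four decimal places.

e_1 = w_1/‖w_1‖ = (-1, 3, -2)/3.7417 = (-0.2673, 0.8018, -0.5345).
r_{12} = e_1·w_2 = -2.6726.
u_2 = w_2 + 2.6726·e_1 = (-2.7143, -1.8571, -1.4286).
‖u_2‖ = 3.5857, so e_2 = (-0.7570, -0.5179, -0.3984).

e_2 = (-0.7570, -0.5179, -0.3984)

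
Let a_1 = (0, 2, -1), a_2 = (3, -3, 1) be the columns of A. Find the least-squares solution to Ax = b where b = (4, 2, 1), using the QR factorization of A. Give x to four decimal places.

x = (2.3043, 1.2174)

a_1 = (0, 2, -1); ‖a_1‖ = 2.2361, so q_1 = (0.0000, 0.8944, -0.4472).
q_1·a_2 = 0.0000·3 + 0.8944·(-3) + (-0.4472)·1 = -3.1305.
u_2 = a_2 + 3.1305·q_1 = (3.0000, -0.2000, -0.4000).
‖u_2‖ = 3.0332, so q_2 = (0.9891, -0.0659, -0.1319).
Qᵀb = (1.3416, 3.6925).
Back-substitute: x_2 = 3.6925/3.0332 = 1.2174.
x_1 = (1.3416 + 3.1305·1.2174)/2.2361 = 2.3043.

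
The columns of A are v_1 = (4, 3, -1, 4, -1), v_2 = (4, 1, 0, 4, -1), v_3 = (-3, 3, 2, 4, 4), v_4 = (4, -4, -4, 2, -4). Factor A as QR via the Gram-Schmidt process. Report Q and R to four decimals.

Q = [[0.6100, 0.3314, -0.4448, -0.3539], [0.4575, -0.7694, 0.1954, -0.3699], [-0.1525, 0.4261, 0.3907, -0.7398], [0.6100, 0.3314, 0.5379, 0.4335], [-0.1525, -0.0829, 0.5675, -0.0516]], R = [[6.5574, 5.4899, 1.0675, 3.0500], [0.0000, 1.9648, -1.4559, 3.6929], [0.0000, 0.0000, 7.1233, -5.3177], [0.0000, 0.0000, 0.0000, 4.0966]]

v_1 = (4, 3, -1, 4, -1); ‖v_1‖ = 6.5574, so e_1 = (0.6100, 0.4575, -0.1525, 0.6100, -0.1525).
e_1·v_2 = 0.6100·4 + 0.4575·1 + (-0.1525)·0 + 0.6100·4 + (-0.1525)·(-1) = 5.4899.
u_2 = v_2 − 5.4899·e_1 = (0.6512, -1.5116, 0.8372, 0.6512, -0.1628).
‖u_2‖ = 1.9648, so e_2 = (0.3314, -0.7694, 0.4261, 0.3314, -0.0829).
e_1·v_3 = 0.6100·(-3) + 0.4575·3 + (-0.1525)·2 + 0.6100·4 + (-0.1525)·4 = 1.0675; e_2·v_3 = 0.3314·(-3) + (-0.7694)·3 + 0.4261·2 + 0.3314·4 + (-0.0829)·4 = -1.4559.
u_3 = v_3 − 1.0675·e_1 + 1.4559·e_2 = (-3.1687, 1.3916, 2.7831, 3.8313, 4.0422).
‖u_3‖ = 7.1233, so e_3 = (-0.4448, 0.1954, 0.3907, 0.5379, 0.5675).
e_1·v_4 = 0.6100·4 + 0.4575·(-4) + (-0.1525)·(-4) + 0.6100·2 + (-0.1525)·(-4) = 3.0500; e_2·v_4 = 0.3314·4 + (-0.7694)·(-4) + 0.4261·(-4) + 0.3314·2 + (-0.0829)·(-4) = 3.6929; e_3·v_4 = (-0.4448)·4 + 0.1954·(-4) + 0.3907·(-4) + 0.5379·2 + 0.5675·(-4) = -5.3177.
u_4 = v_4 − 3.0500·e_1 − 3.6929·e_2 + 5.3177·e_3 = (-1.4498, -1.5154, -3.0307, 1.7759, -0.2113).
‖u_4‖ = 4.0966, so e_4 = (-0.3539, -0.3699, -0.7398, 0.4335, -0.0516).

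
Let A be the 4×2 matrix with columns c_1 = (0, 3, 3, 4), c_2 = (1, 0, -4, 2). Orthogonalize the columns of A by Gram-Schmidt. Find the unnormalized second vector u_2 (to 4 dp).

c_1 = (0, 3, 3, 4); ‖c_1‖ = 5.8310, so q_1 = (0.0000, 0.5145, 0.5145, 0.6860).
q_1·c_2 = 0.0000·1 + 0.5145·0 + 0.5145·(-4) + 0.6860·2 = -0.6860.
u_2 = c_2 + 0.6860·q_1 = (1.0000, 0.3529, -3.6471, 2.4706).

u_2 = (1.0000, 0.3529, -3.6471, 2.4706)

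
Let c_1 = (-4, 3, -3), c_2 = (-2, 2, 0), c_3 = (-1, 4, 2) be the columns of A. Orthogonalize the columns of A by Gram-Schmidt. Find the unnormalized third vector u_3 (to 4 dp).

u_3 = (1.1053, 1.1053, -0.3684)

q_1 = c_1/‖c_1‖ = (-4, 3, -3)/5.8310 = (-0.6860, 0.5145, -0.5145).
r_{12} = q_1·c_2 = 2.4010.
u_2 = c_2 − 2.4010·q_1 = (-0.3529, 0.7647, 1.2353).
‖u_2‖ = 1.4951, so q_2 = (-0.2361, 0.5115, 0.8262).
r_{13} = q_1·c_3 = 1.7150; r_{23} = q_2·c_3 = 3.9344.
u_3 = c_3 − 1.7150·q_1 − 3.9344·q_2 = (1.1053, 1.1053, -0.3684).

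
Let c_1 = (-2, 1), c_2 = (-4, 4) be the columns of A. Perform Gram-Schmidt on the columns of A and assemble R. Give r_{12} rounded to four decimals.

r_{12} = 5.3666

c_1 = (-2, 1); ‖c_1‖ = 2.2361, so e_1 = (-0.8944, 0.4472).
r_{12} = e_1·c_2 = 5.3666.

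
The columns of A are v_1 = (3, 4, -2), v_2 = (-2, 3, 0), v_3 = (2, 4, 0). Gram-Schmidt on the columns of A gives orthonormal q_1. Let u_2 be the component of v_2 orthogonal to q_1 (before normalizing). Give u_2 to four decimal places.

v_1 = (3, 4, -2); ‖v_1‖ = 5.3852, so q_1 = (0.5571, 0.7428, -0.3714).
q_1·v_2 = 0.5571·(-2) + 0.7428·3 + (-0.3714)·0 = 1.1142.
u_2 = v_2 − 1.1142·q_1 = (-2.6207, 2.1724, 0.4138).

u_2 = (-2.6207, 2.1724, 0.4138)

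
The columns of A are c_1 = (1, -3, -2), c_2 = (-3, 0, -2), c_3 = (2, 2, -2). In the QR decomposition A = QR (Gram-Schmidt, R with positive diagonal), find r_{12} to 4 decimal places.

c_1 = (1, -3, -2); ‖c_1‖ = 3.7417, so e_1 = (0.2673, -0.8018, -0.5345).
r_{12} = e_1·c_2 = 0.2673.

r_{12} = 0.2673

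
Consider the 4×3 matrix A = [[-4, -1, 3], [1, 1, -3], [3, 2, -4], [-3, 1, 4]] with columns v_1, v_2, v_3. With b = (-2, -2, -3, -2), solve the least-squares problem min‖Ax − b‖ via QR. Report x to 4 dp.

v_1 = (-4, 1, 3, -3); ‖v_1‖ = 5.9161, so e_1 = (-0.6761, 0.1690, 0.5071, -0.5071).
e_1·v_2 = (-0.6761)·(-1) + 0.1690·1 + 0.5071·2 + (-0.5071)·1 = 1.3522.
u_2 = v_2 − 1.3522·e_1 = (-0.0857, 0.7714, 1.3143, 1.6857).
‖u_2‖ = 2.2741, so e_2 = (-0.0377, 0.3392, 0.5779, 0.7413).
e_1·v_3 = (-0.6761)·3 + 0.1690·(-3) + 0.5071·(-4) + (-0.5071)·4 = -6.5922; e_2·v_3 = (-0.0377)·3 + 0.3392·(-3) + 0.5779·(-4) + 0.7413·4 = -0.4774.
u_3 = v_3 + 6.5922·e_1 + 0.4774·e_2 = (-1.4751, -1.7238, -0.3812, 1.0110).
‖u_3‖ = 2.5129, so e_3 = (-0.5870, -0.6859, -0.1517, 0.4023).
Qᵀb = (0.5071, -3.8194, 2.1964).
Back-substitute: x_3 = 2.1964/2.5129 = 0.8740.
x_2 = (-3.8194 + 0.4774·0.8740)/2.2741 = -1.4961.
x_1 = (0.5071 − 1.3522·(-1.4961) + 6.5922·0.8740)/5.9161 = 1.4016.

x = (1.4016, -1.4961, 0.8740)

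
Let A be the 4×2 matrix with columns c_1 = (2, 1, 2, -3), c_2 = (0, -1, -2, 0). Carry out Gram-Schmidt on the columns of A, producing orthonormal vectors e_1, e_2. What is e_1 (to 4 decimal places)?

c_1 = (2, 1, 2, -3); ‖c_1‖ = 4.2426, so e_1 = (0.4714, 0.2357, 0.4714, -0.7071).

e_1 = (0.4714, 0.2357, 0.4714, -0.7071)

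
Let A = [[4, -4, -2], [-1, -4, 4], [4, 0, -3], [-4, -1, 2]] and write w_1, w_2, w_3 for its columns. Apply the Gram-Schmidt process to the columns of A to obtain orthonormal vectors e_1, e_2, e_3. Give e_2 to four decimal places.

e_2 = (-0.5945, -0.7395, 0.1160, -0.2936)

w_1 = (4, -1, 4, -4); ‖w_1‖ = 7.0000, so e_1 = (0.5714, -0.1429, 0.5714, -0.5714).
e_1·w_2 = 0.5714·(-4) + (-0.1429)·(-4) + 0.5714·0 + (-0.5714)·(-1) = -1.1429.
u_2 = w_2 + 1.1429·e_1 = (-3.3469, -4.1633, 0.6531, -1.6531).
‖u_2‖ = 5.6297, so e_2 = (-0.5945, -0.7395, 0.1160, -0.2936).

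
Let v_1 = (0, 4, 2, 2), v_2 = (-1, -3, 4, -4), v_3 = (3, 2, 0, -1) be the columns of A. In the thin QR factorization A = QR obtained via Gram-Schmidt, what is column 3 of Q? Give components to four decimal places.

q_3 = (0.8365, 0.2683, -0.0631, -0.4735)

v_1 = (0, 4, 2, 2); ‖v_1‖ = 4.8990, so q_1 = (0.0000, 0.8165, 0.4082, 0.4082).
q_1·v_2 = 0.0000·(-1) + 0.8165·(-3) + 0.4082·4 + 0.4082·(-4) = -2.4495.
u_2 = v_2 + 2.4495·q_1 = (-1.0000, -1.0000, 5.0000, -3.0000).
‖u_2‖ = 6.0000, so q_2 = (-0.1667, -0.1667, 0.8333, -0.5000).
q_1·v_3 = 0.0000·3 + 0.8165·2 + 0.4082·0 + 0.4082·(-1) = 1.2247; q_2·v_3 = (-0.1667)·3 + (-0.1667)·2 + 0.8333·0 + (-0.5000)·(-1) = -0.3333.
u_3 = v_3 − 1.2247·q_1 + 0.3333·q_2 = (2.9444, 0.9444, -0.2222, -1.6667).
‖u_3‖ = 3.5198, so q_3 = (0.8365, 0.2683, -0.0631, -0.4735).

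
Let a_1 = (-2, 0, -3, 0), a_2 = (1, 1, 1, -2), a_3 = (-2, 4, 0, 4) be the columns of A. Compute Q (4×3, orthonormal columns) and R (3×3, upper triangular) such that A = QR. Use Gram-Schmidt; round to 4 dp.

a_1 = (-2, 0, -3, 0); ‖a_1‖ = 3.6056, so q_1 = (-0.5547, 0.0000, -0.8321, 0.0000).
q_1·a_2 = (-0.5547)·1 + 0.0000·1 + (-0.8321)·1 + 0.0000·(-2) = -1.3868.
u_2 = a_2 + 1.3868·q_1 = (0.2308, 1.0000, -0.1538, -2.0000).
‖u_2‖ = 2.2532, so q_2 = (0.1024, 0.4438, -0.0683, -0.8876).
q_1·a_3 = (-0.5547)·(-2) + 0.0000·4 + (-0.8321)·0 + 0.0000·4 = 1.1094; q_2·a_3 = 0.1024·(-2) + 0.4438·4 + (-0.0683)·0 + (-0.8876)·4 = -1.9801.
u_3 = a_3 − 1.1094·q_1 + 1.9801·q_2 = (-1.1818, 4.8788, 0.7879, 2.2424).
‖u_3‖ = 5.5541, so q_3 = (-0.2128, 0.8784, 0.1419, 0.4037).

Q = [[-0.5547, 0.1024, -0.2128], [0.0000, 0.4438, 0.8784], [-0.8321, -0.0683, 0.1419], [0.0000, -0.8876, 0.4037]], R = [[3.6056, -1.3868, 1.1094], [0.0000, 2.2532, -1.9801], [0.0000, 0.0000, 5.5541]]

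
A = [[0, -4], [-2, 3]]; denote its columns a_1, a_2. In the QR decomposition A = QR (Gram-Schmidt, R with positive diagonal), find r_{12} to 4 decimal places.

r_{12} = -3.0000

a_1 = (0, -2); ‖a_1‖ = 2.0000, so q_1 = (0.0000, -1.0000).
r_{12} = q_1·a_2 = -3.0000.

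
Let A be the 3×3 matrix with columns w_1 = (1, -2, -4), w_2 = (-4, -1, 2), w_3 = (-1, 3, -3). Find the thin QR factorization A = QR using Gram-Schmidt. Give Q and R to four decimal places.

Q = [[0.2182, -0.8745, -0.4332], [-0.4364, -0.4845, 0.7581], [-0.8729, 0.0236, -0.4874]], R = [[4.5826, -2.1822, 1.0911], [0.0000, 4.0297, -0.6499], [0.0000, 0.0000, 4.1698]]

e_1 = w_1/‖w_1‖ = (1, -2, -4)/4.5826 = (0.2182, -0.4364, -0.8729).
r_{12} = e_1·w_2 = -2.1822.
u_2 = w_2 + 2.1822·e_1 = (-3.5238, -1.9524, 0.0952).
‖u_2‖ = 4.0297, so e_2 = (-0.8745, -0.4845, 0.0236).
r_{13} = e_1·w_3 = 1.0911; r_{23} = e_2·w_3 = -0.6499.
u_3 = w_3 − 1.0911·e_1 + 0.6499·e_2 = (-1.8065, 3.1613, -2.0323).
‖u_3‖ = 4.1698, so e_3 = (-0.4332, 0.7581, -0.4874).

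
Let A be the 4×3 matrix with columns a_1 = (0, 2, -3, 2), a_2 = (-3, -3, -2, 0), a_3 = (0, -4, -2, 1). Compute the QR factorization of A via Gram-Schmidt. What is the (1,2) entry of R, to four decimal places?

r_{12} = 0.0000

a_1 = (0, 2, -3, 2); ‖a_1‖ = 4.1231, so q_1 = (0.0000, 0.4851, -0.7276, 0.4851).
r_{12} = q_1·a_2 = 0.0000.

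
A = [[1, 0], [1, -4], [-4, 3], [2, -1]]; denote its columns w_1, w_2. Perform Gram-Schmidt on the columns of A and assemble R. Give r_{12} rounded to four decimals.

q_1 = w_1/‖w_1‖ = (1, 1, -4, 2)/4.6904 = (0.2132, 0.2132, -0.8528, 0.4264).
r_{12} = q_1·w_2 = -3.8376.

r_{12} = -3.8376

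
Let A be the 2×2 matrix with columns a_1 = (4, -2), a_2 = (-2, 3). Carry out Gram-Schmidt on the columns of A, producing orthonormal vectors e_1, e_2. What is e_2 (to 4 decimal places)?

a_1 = (4, -2); ‖a_1‖ = 4.4721, so e_1 = (0.8944, -0.4472).
e_1·a_2 = 0.8944·(-2) + (-0.4472)·3 = -3.1305.
u_2 = a_2 + 3.1305·e_1 = (0.8000, 1.6000).
‖u_2‖ = 1.7889, so e_2 = (0.4472, 0.8944).

e_2 = (0.4472, 0.8944)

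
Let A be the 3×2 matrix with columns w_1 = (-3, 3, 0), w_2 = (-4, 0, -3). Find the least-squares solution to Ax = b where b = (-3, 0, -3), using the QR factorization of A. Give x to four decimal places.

x = (-0.0882, 0.8824)

w_1 = (-3, 3, 0); ‖w_1‖ = 4.2426, so e_1 = (-0.7071, 0.7071, 0.0000).
e_1·w_2 = (-0.7071)·(-4) + 0.7071·0 + 0.0000·(-3) = 2.8284.
u_2 = w_2 − 2.8284·e_1 = (-2.0000, -2.0000, -3.0000).
‖u_2‖ = 4.1231, so e_2 = (-0.4851, -0.4851, -0.7276).
Qᵀb = (2.1213, 3.6380).
Back-substitute: x_2 = 3.6380/4.1231 = 0.8824.
x_1 = (2.1213 − 2.8284·0.8824)/4.2426 = -0.0882.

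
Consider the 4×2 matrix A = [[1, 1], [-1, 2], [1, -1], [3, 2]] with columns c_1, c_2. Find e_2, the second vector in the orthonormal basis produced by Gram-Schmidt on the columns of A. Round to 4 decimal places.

e_2 = (0.2265, 0.7926, -0.4529, 0.3397)

c_1 = (1, -1, 1, 3); ‖c_1‖ = 3.4641, so e_1 = (0.2887, -0.2887, 0.2887, 0.8660).
e_1·c_2 = 0.2887·1 + (-0.2887)·2 + 0.2887·(-1) + 0.8660·2 = 1.1547.
u_2 = c_2 − 1.1547·e_1 = (0.6667, 2.3333, -1.3333, 1.0000).
‖u_2‖ = 2.9439, so e_2 = (0.2265, 0.7926, -0.4529, 0.3397).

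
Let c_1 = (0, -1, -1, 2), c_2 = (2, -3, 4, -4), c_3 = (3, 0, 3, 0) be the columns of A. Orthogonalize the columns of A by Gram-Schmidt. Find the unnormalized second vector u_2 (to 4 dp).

c_1 = (0, -1, -1, 2); ‖c_1‖ = 2.4495, so e_1 = (0.0000, -0.4082, -0.4082, 0.8165).
e_1·c_2 = 0.0000·2 + (-0.4082)·(-3) + (-0.4082)·4 + 0.8165·(-4) = -3.6742.
u_2 = c_2 + 3.6742·e_1 = (2.0000, -4.5000, 2.5000, -1.0000).

u_2 = (2.0000, -4.5000, 2.5000, -1.0000)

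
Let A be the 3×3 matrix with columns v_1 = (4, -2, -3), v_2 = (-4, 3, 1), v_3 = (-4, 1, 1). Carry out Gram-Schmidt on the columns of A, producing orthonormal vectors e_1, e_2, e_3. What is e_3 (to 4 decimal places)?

e_3 = (-0.6163, -0.7044, -0.3522)

e_1 = v_1/‖v_1‖ = (4, -2, -3)/5.3852 = (0.7428, -0.3714, -0.5571).
r_{12} = e_1·v_2 = -4.6424.
u_2 = v_2 + 4.6424·e_1 = (-0.5517, 1.2759, -1.5862).
‖u_2‖ = 2.1091, so e_2 = (-0.2616, 0.6049, -0.7521).
r_{13} = e_1·v_3 = -3.8996; r_{23} = e_2·v_3 = 0.8992.
u_3 = v_3 + 3.8996·e_1 − 0.8992·e_2 = (-0.8682, -0.9922, -0.4961).
‖u_3‖ = 1.4087, so e_3 = (-0.6163, -0.7044, -0.3522).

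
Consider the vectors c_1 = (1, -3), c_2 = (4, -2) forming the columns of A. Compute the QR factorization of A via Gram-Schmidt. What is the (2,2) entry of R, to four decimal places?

c_1 = (1, -3); ‖c_1‖ = 3.1623, so e_1 = (0.3162, -0.9487).
e_1·c_2 = 0.3162·4 + (-0.9487)·(-2) = 3.1623.
u_2 = c_2 − 3.1623·e_1 = (3.0000, 1.0000).
r_{22} = ‖u_2‖ = 3.1623.

r_{22} = 3.1623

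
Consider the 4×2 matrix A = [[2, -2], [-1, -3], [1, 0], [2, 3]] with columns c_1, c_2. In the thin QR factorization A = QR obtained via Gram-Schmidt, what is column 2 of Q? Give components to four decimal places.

e_2 = (-0.6794, -0.5661, -0.1132, 0.4529)

c_1 = (2, -1, 1, 2); ‖c_1‖ = 3.1623, so e_1 = (0.6325, -0.3162, 0.3162, 0.6325).
e_1·c_2 = 0.6325·(-2) + (-0.3162)·(-3) + 0.3162·0 + 0.6325·3 = 1.5811.
u_2 = c_2 − 1.5811·e_1 = (-3.0000, -2.5000, -0.5000, 2.0000).
‖u_2‖ = 4.4159, so e_2 = (-0.6794, -0.5661, -0.1132, 0.4529).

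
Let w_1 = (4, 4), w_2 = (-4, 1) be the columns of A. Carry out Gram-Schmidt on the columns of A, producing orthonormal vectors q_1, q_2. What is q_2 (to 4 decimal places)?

w_1 = (4, 4); ‖w_1‖ = 5.6569, so q_1 = (0.7071, 0.7071).
q_1·w_2 = 0.7071·(-4) + 0.7071·1 = -2.1213.
u_2 = w_2 + 2.1213·q_1 = (-2.5000, 2.5000).
‖u_2‖ = 3.5355, so q_2 = (-0.7071, 0.7071).

q_2 = (-0.7071, 0.7071)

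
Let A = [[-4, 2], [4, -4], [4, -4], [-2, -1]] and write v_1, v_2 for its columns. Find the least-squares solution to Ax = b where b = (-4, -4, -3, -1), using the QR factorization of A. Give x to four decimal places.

x = (0.8917, 1.4833)

e_1 = v_1/‖v_1‖ = (-4, 4, 4, -2)/7.2111 = (-0.5547, 0.5547, 0.5547, -0.2774).
r_{12} = e_1·v_2 = -5.2697.
u_2 = v_2 + 5.2697·e_1 = (-0.9231, -1.0769, -1.0769, -2.4615).
‖u_2‖ = 3.0382, so e_2 = (-0.3038, -0.3545, -0.3545, -0.8102).
Qᵀb = (-1.3868, 4.5067).
Back-substitute: x_2 = 4.5067/3.0382 = 1.4833.
x_1 = (-1.3868 + 5.2697·1.4833)/7.2111 = 0.8917.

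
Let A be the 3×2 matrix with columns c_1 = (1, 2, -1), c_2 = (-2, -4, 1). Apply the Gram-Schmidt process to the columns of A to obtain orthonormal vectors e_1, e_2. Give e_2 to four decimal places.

e_2 = (-0.1826, -0.3651, -0.9129)

e_1 = c_1/‖c_1‖ = (1, 2, -1)/2.4495 = (0.4082, 0.8165, -0.4082).
r_{12} = e_1·c_2 = -4.4907.
u_2 = c_2 + 4.4907·e_1 = (-0.1667, -0.3333, -0.8333).
‖u_2‖ = 0.9129, so e_2 = (-0.1826, -0.3651, -0.9129).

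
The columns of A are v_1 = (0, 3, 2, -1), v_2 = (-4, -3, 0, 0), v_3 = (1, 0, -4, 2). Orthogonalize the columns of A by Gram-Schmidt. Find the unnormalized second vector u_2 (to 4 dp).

u_2 = (-4.0000, -1.0714, 1.2857, -0.6429)

v_1 = (0, 3, 2, -1); ‖v_1‖ = 3.7417, so q_1 = (0.0000, 0.8018, 0.5345, -0.2673).
q_1·v_2 = 0.0000·(-4) + 0.8018·(-3) + 0.5345·0 + (-0.2673)·0 = -2.4054.
u_2 = v_2 + 2.4054·q_1 = (-4.0000, -1.0714, 1.2857, -0.6429).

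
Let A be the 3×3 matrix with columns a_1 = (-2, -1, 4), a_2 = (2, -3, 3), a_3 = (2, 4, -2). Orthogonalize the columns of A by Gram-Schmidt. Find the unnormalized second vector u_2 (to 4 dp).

u_2 = (3.0476, -2.4762, 0.9048)

a_1 = (-2, -1, 4); ‖a_1‖ = 4.5826, so q_1 = (-0.4364, -0.2182, 0.8729).
q_1·a_2 = (-0.4364)·2 + (-0.2182)·(-3) + 0.8729·3 = 2.4004.
u_2 = a_2 − 2.4004·q_1 = (3.0476, -2.4762, 0.9048).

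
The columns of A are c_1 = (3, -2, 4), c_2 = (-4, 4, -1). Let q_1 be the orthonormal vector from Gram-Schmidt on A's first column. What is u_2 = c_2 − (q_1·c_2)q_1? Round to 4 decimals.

u_2 = (-1.5172, 2.3448, 2.3103)

q_1 = c_1/‖c_1‖ = (3, -2, 4)/5.3852 = (0.5571, -0.3714, 0.7428).
r_{12} = q_1·c_2 = -4.4567.
u_2 = c_2 + 4.4567·q_1 = (-1.5172, 2.3448, 2.3103).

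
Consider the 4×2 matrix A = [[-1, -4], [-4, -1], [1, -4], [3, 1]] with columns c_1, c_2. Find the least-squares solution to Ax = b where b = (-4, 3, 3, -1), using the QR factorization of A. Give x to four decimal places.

c_1 = (-1, -4, 1, 3); ‖c_1‖ = 5.1962, so e_1 = (-0.1925, -0.7698, 0.1925, 0.5774).
e_1·c_2 = (-0.1925)·(-4) + (-0.7698)·(-1) + 0.1925·(-4) + 0.5774·1 = 1.3472.
u_2 = c_2 − 1.3472·e_1 = (-3.7407, 0.0370, -4.2593, 0.2222).
‖u_2‖ = 5.6732, so e_2 = (-0.6594, 0.0065, -0.7508, 0.0392).
Qᵀb = (-1.5396, 0.3656).
Back-substitute: x_2 = 0.3656/5.6732 = 0.0644.
x_1 = (-1.5396 − 1.3472·0.0644)/5.1962 = -0.3130.

x = (-0.3130, 0.0644)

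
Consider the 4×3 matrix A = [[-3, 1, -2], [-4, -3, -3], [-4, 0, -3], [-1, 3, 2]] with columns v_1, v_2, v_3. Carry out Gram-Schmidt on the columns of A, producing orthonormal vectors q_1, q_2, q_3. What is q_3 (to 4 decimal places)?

q_1 = v_1/‖v_1‖ = (-3, -4, -4, -1)/6.4807 = (-0.4629, -0.6172, -0.6172, -0.1543).
r_{12} = q_1·v_2 = 0.9258.
u_2 = v_2 − 0.9258·q_1 = (1.4286, -2.4286, 0.5714, 3.1429).
‖u_2‖ = 4.2594, so q_2 = (0.3354, -0.5702, 0.1342, 0.7379).
r_{13} = q_1·v_3 = 4.3205; r_{23} = q_2·v_3 = 2.1130.
u_3 = v_3 − 4.3205·q_1 − 2.1130·q_2 = (-0.7087, 0.8714, -0.6168, 1.1076).
‖u_3‖ = 1.6937, so q_3 = (-0.4184, 0.5145, -0.3642, 0.6539).

q_3 = (-0.4184, 0.5145, -0.3642, 0.6539)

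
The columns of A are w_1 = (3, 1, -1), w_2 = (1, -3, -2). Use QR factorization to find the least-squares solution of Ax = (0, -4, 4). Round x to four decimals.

w_1 = (3, 1, -1); ‖w_1‖ = 3.3166, so e_1 = (0.9045, 0.3015, -0.3015).
e_1·w_2 = 0.9045·1 + 0.3015·(-3) + (-0.3015)·(-2) = 0.6030.
u_2 = w_2 − 0.6030·e_1 = (0.4545, -3.1818, -1.8182).
‖u_2‖ = 3.6927, so e_2 = (0.1231, -0.8616, -0.4924).
Qᵀb = (-2.4121, 1.4771).
Back-substitute: x_2 = 1.4771/3.6927 = 0.4000.
x_1 = (-2.4121 − 0.6030·0.4000)/3.3166 = -0.8000.

x = (-0.8000, 0.4000)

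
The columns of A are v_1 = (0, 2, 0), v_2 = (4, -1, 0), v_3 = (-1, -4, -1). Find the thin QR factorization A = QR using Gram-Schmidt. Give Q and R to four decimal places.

Q = [[0.0000, 1.0000, 0.0000], [1.0000, 0.0000, 0.0000], [0.0000, 0.0000, -1.0000]], R = [[2.0000, -1.0000, -4.0000], [0.0000, 4.0000, -1.0000], [0.0000, 0.0000, 1.0000]]

v_1 = (0, 2, 0); ‖v_1‖ = 2.0000, so e_1 = (0.0000, 1.0000, 0.0000).
e_1·v_2 = 0.0000·4 + 1.0000·(-1) + 0.0000·0 = -1.0000.
u_2 = v_2 + 1.0000·e_1 = (4.0000, 0.0000, 0.0000).
‖u_2‖ = 4.0000, so e_2 = (1.0000, 0.0000, 0.0000).
e_1·v_3 = 0.0000·(-1) + 1.0000·(-4) + 0.0000·(-1) = -4.0000; e_2·v_3 = 1.0000·(-1) + 0.0000·(-4) + 0.0000·(-1) = -1.0000.
u_3 = v_3 + 4.0000·e_1 + 1.0000·e_2 = (0.0000, 0.0000, -1.0000).
‖u_3‖ = 1.0000, so e_3 = (0.0000, 0.0000, -1.0000).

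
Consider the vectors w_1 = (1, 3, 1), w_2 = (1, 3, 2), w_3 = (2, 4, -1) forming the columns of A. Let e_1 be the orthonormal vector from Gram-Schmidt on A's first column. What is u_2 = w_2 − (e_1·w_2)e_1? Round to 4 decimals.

u_2 = (-0.0909, -0.2727, 0.9091)

w_1 = (1, 3, 1); ‖w_1‖ = 3.3166, so e_1 = (0.3015, 0.9045, 0.3015).
e_1·w_2 = 0.3015·1 + 0.9045·3 + 0.3015·2 = 3.6181.
u_2 = w_2 − 3.6181·e_1 = (-0.0909, -0.2727, 0.9091).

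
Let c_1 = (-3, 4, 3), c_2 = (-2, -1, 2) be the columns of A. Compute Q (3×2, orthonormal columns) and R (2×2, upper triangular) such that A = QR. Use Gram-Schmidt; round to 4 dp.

Q = [[-0.5145, -0.4851], [0.6860, -0.7276], [0.5145, 0.4851]], R = [[5.8310, 1.3720], [0.0000, 2.6679]]

c_1 = (-3, 4, 3); ‖c_1‖ = 5.8310, so e_1 = (-0.5145, 0.6860, 0.5145).
e_1·c_2 = (-0.5145)·(-2) + 0.6860·(-1) + 0.5145·2 = 1.3720.
u_2 = c_2 − 1.3720·e_1 = (-1.2941, -1.9412, 1.2941).
‖u_2‖ = 2.6679, so e_2 = (-0.4851, -0.7276, 0.4851).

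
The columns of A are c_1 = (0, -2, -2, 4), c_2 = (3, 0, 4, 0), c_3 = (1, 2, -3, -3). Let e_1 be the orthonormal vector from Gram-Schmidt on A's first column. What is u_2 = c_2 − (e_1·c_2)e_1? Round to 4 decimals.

u_2 = (3.0000, -0.6667, 3.3333, 1.3333)

c_1 = (0, -2, -2, 4); ‖c_1‖ = 4.8990, so e_1 = (0.0000, -0.4082, -0.4082, 0.8165).
e_1·c_2 = 0.0000·3 + (-0.4082)·0 + (-0.4082)·4 + 0.8165·0 = -1.6330.
u_2 = c_2 + 1.6330·e_1 = (3.0000, -0.6667, 3.3333, 1.3333).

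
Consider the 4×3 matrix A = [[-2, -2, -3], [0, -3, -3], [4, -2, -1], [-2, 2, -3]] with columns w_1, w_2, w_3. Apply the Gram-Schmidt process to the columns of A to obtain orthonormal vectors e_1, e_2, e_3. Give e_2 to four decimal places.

e_1 = w_1/‖w_1‖ = (-2, 0, 4, -2)/4.8990 = (-0.4082, 0.0000, 0.8165, -0.4082).
r_{12} = e_1·w_2 = -1.6330.
u_2 = w_2 + 1.6330·e_1 = (-2.6667, -3.0000, -0.6667, 1.3333).
‖u_2‖ = 4.2817, so e_2 = (-0.6228, -0.7006, -0.1557, 0.3114).

e_2 = (-0.6228, -0.7006, -0.1557, 0.3114)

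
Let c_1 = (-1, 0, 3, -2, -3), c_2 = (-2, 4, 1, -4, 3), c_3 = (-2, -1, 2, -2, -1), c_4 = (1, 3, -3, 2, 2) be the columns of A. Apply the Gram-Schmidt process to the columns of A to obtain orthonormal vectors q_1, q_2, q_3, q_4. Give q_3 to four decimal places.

q_3 = (-0.6013, -0.7127, -0.0015, -0.1755, 0.3159)

c_1 = (-1, 0, 3, -2, -3); ‖c_1‖ = 4.7958, so q_1 = (-0.2085, 0.0000, 0.6255, -0.4170, -0.6255).
q_1·c_2 = (-0.2085)·(-2) + 0.0000·4 + 0.6255·1 + (-0.4170)·(-4) + (-0.6255)·3 = 0.8341.
u_2 = c_2 − 0.8341·q_1 = (-1.8261, 4.0000, 0.4783, -3.6522, 3.5217).
‖u_2‖ = 6.7309, so q_2 = (-0.2713, 0.5943, 0.0711, -0.5426, 0.5232).
q_1·c_3 = (-0.2085)·(-2) + 0.0000·(-1) + 0.6255·2 + (-0.4170)·(-2) + (-0.6255)·(-1) = 3.1277; q_2·c_3 = (-0.2713)·(-2) + 0.5943·(-1) + 0.0711·2 + (-0.5426)·(-2) + 0.5232·(-1) = 0.6524.
u_3 = c_3 − 3.1277·q_1 − 0.6524·q_2 = (-1.1708, -1.3877, -0.0029, -0.3417, 0.6152).
‖u_3‖ = 1.9472, so q_3 = (-0.6013, -0.7127, -0.0015, -0.1755, 0.3159).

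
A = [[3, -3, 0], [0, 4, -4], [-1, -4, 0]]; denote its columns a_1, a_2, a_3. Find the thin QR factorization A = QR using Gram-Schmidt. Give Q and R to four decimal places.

Q = [[0.9487, -0.2417, -0.2039], [0.0000, 0.6447, -0.7645], [-0.3162, -0.7252, -0.6116]], R = [[3.1623, -1.5811, 0.0000], [0.0000, 6.2048, -2.5786], [0.0000, 0.0000, 3.0579]]

a_1 = (3, 0, -1); ‖a_1‖ = 3.1623, so e_1 = (0.9487, 0.0000, -0.3162).
e_1·a_2 = 0.9487·(-3) + 0.0000·4 + (-0.3162)·(-4) = -1.5811.
u_2 = a_2 + 1.5811·e_1 = (-1.5000, 4.0000, -4.5000).
‖u_2‖ = 6.2048, so e_2 = (-0.2417, 0.6447, -0.7252).
e_1·a_3 = 0.9487·0 + 0.0000·(-4) + (-0.3162)·0 = 0.0000; e_2·a_3 = (-0.2417)·0 + 0.6447·(-4) + (-0.7252)·0 = -2.5786.
u_3 = a_3 + 0.0000·e_1 + 2.5786·e_2 = (-0.6234, -2.3377, -1.8701).
‖u_3‖ = 3.0579, so e_3 = (-0.2039, -0.7645, -0.6116).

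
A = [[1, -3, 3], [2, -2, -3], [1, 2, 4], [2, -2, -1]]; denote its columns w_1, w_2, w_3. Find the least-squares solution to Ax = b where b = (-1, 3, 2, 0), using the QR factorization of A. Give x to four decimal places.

x = (1.2780, 0.6656, -0.2109)

q_1 = w_1/‖w_1‖ = (1, 2, 1, 2)/3.1623 = (0.3162, 0.6325, 0.3162, 0.6325).
r_{12} = q_1·w_2 = -2.8460.
u_2 = w_2 + 2.8460·q_1 = (-2.1000, -0.2000, 2.9000, -0.2000).
‖u_2‖ = 3.5917, so q_2 = (-0.5847, -0.0557, 0.8074, -0.0557).
r_{13} = q_1·w_3 = -0.3162; r_{23} = q_2·w_3 = 1.6984.
u_3 = w_3 + 0.3162·q_1 − 1.6984·q_2 = (4.0930, -2.7054, 2.7287, -0.7054).
‖u_3‖ = 5.6582, so q_3 = (0.7234, -0.4781, 0.4823, -0.1247).
Qᵀb = (2.2136, 2.0325, -1.1933).
Back-substitute: x_3 = -1.1933/5.6582 = -0.2109.
x_2 = (2.0325 − 1.6984·(-0.2109))/3.5917 = 0.6656.
x_1 = (2.2136 + 2.8460·0.6656 + 0.3162·(-0.2109))/3.1623 = 1.2780.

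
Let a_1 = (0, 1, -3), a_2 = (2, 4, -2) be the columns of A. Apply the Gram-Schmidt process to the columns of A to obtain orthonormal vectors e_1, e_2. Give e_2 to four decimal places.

a_1 = (0, 1, -3); ‖a_1‖ = 3.1623, so e_1 = (0.0000, 0.3162, -0.9487).
e_1·a_2 = 0.0000·2 + 0.3162·4 + (-0.9487)·(-2) = 3.1623.
u_2 = a_2 − 3.1623·e_1 = (2.0000, 3.0000, 1.0000).
‖u_2‖ = 3.7417, so e_2 = (0.5345, 0.8018, 0.2673).

e_2 = (0.5345, 0.8018, 0.2673)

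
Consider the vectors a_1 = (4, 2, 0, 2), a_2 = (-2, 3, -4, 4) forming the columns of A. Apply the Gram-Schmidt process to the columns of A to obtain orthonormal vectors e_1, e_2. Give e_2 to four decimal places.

e_2 = (-0.4549, 0.3790, -0.6065, 0.5307)

e_1 = a_1/‖a_1‖ = (4, 2, 0, 2)/4.8990 = (0.8165, 0.4082, 0.0000, 0.4082).
r_{12} = e_1·a_2 = 1.2247.
u_2 = a_2 − 1.2247·e_1 = (-3.0000, 2.5000, -4.0000, 3.5000).
‖u_2‖ = 6.5955, so e_2 = (-0.4549, 0.3790, -0.6065, 0.5307).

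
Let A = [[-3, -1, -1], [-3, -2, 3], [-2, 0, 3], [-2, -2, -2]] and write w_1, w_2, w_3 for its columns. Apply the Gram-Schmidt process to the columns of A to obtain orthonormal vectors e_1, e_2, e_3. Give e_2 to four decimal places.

e_2 = (0.3162, -0.3162, 0.6325, -0.6325)

w_1 = (-3, -3, -2, -2); ‖w_1‖ = 5.0990, so e_1 = (-0.5883, -0.5883, -0.3922, -0.3922).
e_1·w_2 = (-0.5883)·(-1) + (-0.5883)·(-2) + (-0.3922)·0 + (-0.3922)·(-2) = 2.5495.
u_2 = w_2 − 2.5495·e_1 = (0.5000, -0.5000, 1.0000, -1.0000).
‖u_2‖ = 1.5811, so e_2 = (0.3162, -0.3162, 0.6325, -0.6325).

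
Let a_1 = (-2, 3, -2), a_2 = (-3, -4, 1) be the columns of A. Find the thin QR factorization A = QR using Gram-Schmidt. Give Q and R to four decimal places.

Q = [[-0.4851, -0.8358], [0.7276, -0.5489], [-0.4851, 0.0125]], R = [[4.1231, -1.9403], [0.0000, 4.7154]]

q_1 = a_1/‖a_1‖ = (-2, 3, -2)/4.1231 = (-0.4851, 0.7276, -0.4851).
r_{12} = q_1·a_2 = -1.9403.
u_2 = a_2 + 1.9403·q_1 = (-3.9412, -2.5882, 0.0588).
‖u_2‖ = 4.7154, so q_2 = (-0.8358, -0.5489, 0.0125).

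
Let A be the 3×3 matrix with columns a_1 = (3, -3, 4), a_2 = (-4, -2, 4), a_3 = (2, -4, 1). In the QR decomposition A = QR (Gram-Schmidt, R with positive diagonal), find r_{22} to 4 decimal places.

a_1 = (3, -3, 4); ‖a_1‖ = 5.8310, so e_1 = (0.5145, -0.5145, 0.6860).
e_1·a_2 = 0.5145·(-4) + (-0.5145)·(-2) + 0.6860·4 = 1.7150.
u_2 = a_2 − 1.7150·e_1 = (-4.8824, -1.1176, 2.8235).
r_{22} = ‖u_2‖ = 5.7497.

r_{22} = 5.7497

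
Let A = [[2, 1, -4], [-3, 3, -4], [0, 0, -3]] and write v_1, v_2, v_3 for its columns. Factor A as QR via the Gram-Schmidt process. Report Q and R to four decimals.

Q = [[0.5547, 0.8321, 0.0000], [-0.8321, 0.5547, 0.0000], [0.0000, 0.0000, -1.0000]], R = [[3.6056, -1.9415, 1.1094], [0.0000, 2.4962, -5.5470], [0.0000, 0.0000, 3.0000]]

q_1 = v_1/‖v_1‖ = (2, -3, 0)/3.6056 = (0.5547, -0.8321, 0.0000).
r_{12} = q_1·v_2 = -1.9415.
u_2 = v_2 + 1.9415·q_1 = (2.0769, 1.3846, 0.0000).
‖u_2‖ = 2.4962, so q_2 = (0.8321, 0.5547, 0.0000).
r_{13} = q_1·v_3 = 1.1094; r_{23} = q_2·v_3 = -5.5470.
u_3 = v_3 − 1.1094·q_1 + 5.5470·q_2 = (0.0000, 0.0000, -3.0000).
‖u_3‖ = 3.0000, so q_3 = (0.0000, 0.0000, -1.0000).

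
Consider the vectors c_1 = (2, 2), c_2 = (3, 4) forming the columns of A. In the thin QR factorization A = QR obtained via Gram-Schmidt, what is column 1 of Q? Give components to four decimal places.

q_1 = c_1/‖c_1‖ = (2, 2)/2.8284 = (0.7071, 0.7071).

q_1 = (0.7071, 0.7071)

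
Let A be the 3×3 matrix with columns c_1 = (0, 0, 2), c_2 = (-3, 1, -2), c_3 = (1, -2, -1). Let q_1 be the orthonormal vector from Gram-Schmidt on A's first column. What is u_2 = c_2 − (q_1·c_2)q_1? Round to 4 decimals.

c_1 = (0, 0, 2); ‖c_1‖ = 2.0000, so q_1 = (0.0000, 0.0000, 1.0000).
q_1·c_2 = 0.0000·(-3) + 0.0000·1 + 1.0000·(-2) = -2.0000.
u_2 = c_2 + 2.0000·q_1 = (-3.0000, 1.0000, 0.0000).

u_2 = (-3.0000, 1.0000, 0.0000)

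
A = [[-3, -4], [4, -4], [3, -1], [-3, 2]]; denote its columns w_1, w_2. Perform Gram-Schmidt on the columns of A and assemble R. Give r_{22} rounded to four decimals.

q_1 = w_1/‖w_1‖ = (-3, 4, 3, -3)/6.5574 = (-0.4575, 0.6100, 0.4575, -0.4575).
r_{12} = q_1·w_2 = -1.9825.
u_2 = w_2 + 1.9825·q_1 = (-4.9070, -2.7907, -0.0930, 1.0930).
r_{22} = ‖u_2‖ = 5.7506.

r_{22} = 5.7506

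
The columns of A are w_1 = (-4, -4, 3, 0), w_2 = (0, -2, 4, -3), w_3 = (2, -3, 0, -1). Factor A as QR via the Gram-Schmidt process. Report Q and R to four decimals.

e_1 = w_1/‖w_1‖ = (-4, -4, 3, 0)/6.4031 = (-0.6247, -0.6247, 0.4685, 0.0000).
r_{12} = e_1·w_2 = 3.1235.
u_2 = w_2 − 3.1235·e_1 = (1.9512, -0.0488, 2.5366, -3.0000).
‖u_2‖ = 4.3868, so e_2 = (0.4448, -0.0111, 0.5782, -0.6839).
r_{13} = e_1·w_3 = 0.6247; r_{23} = e_2·w_3 = 1.6068.
u_3 = w_3 − 0.6247·e_1 − 1.6068·e_2 = (1.6755, -2.5919, -1.2218, 0.0989).
‖u_3‖ = 3.3208, so e_3 = (0.5046, -0.7805, -0.3679, 0.0298).

Q = [[-0.6247, 0.4448, 0.5046], [-0.6247, -0.0111, -0.7805], [0.4685, 0.5782, -0.3679], [0.0000, -0.6839, 0.0298]], R = [[6.4031, 3.1235, 0.6247], [0.0000, 4.3868, 1.6068], [0.0000, 0.0000, 3.3208]]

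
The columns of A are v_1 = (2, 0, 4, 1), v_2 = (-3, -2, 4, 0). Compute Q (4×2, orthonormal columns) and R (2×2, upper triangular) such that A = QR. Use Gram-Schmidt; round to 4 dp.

Q = [[0.4364, -0.8028], [0.0000, -0.4062], [0.8729, 0.4256], [0.2182, -0.0967]], R = [[4.5826, 2.1822], [0.0000, 4.9232]]

v_1 = (2, 0, 4, 1); ‖v_1‖ = 4.5826, so e_1 = (0.4364, 0.0000, 0.8729, 0.2182).
e_1·v_2 = 0.4364·(-3) + 0.0000·(-2) + 0.8729·4 + 0.2182·0 = 2.1822.
u_2 = v_2 − 2.1822·e_1 = (-3.9524, -2.0000, 2.0952, -0.4762).
‖u_2‖ = 4.9232, so e_2 = (-0.8028, -0.4062, 0.4256, -0.0967).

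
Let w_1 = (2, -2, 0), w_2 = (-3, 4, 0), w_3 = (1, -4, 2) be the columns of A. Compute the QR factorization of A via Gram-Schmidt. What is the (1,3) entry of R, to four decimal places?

r_{13} = 3.5355

e_1 = w_1/‖w_1‖ = (2, -2, 0)/2.8284 = (0.7071, -0.7071, 0.0000).
r_{13} = e_1·w_3 = 3.5355.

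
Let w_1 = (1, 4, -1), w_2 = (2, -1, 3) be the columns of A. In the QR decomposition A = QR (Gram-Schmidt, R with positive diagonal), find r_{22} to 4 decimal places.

q_1 = w_1/‖w_1‖ = (1, 4, -1)/4.2426 = (0.2357, 0.9428, -0.2357).
r_{12} = q_1·w_2 = -1.1785.
u_2 = w_2 + 1.1785·q_1 = (2.2778, 0.1111, 2.7222).
r_{22} = ‖u_2‖ = 3.5512.

r_{22} = 3.5512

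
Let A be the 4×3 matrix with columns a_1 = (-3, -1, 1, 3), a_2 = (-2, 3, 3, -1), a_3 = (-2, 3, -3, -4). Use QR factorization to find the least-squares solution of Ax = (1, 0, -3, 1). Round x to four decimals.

x = (0.0827, -0.6140, 0.2343)

e_1 = a_1/‖a_1‖ = (-3, -1, 1, 3)/4.4721 = (-0.6708, -0.2236, 0.2236, 0.6708).
r_{12} = e_1·a_2 = 0.6708.
u_2 = a_2 − 0.6708·e_1 = (-1.5500, 3.1500, 2.8500, -1.4500).
‖u_2‖ = 4.7487, so e_2 = (-0.3264, 0.6633, 0.6002, -0.3053).
r_{13} = e_1·a_3 = -2.6833; r_{23} = e_2·a_3 = 2.0637.
u_3 = a_3 + 2.6833·e_1 − 2.0637·e_2 = (-3.1264, 1.0310, -3.6386, -1.5698).
‖u_3‖ = 5.1518, so e_3 = (-0.6069, 0.2001, -0.7063, -0.3047).
Qᵀb = (-0.6708, -2.4323, 1.2073).
Back-substitute: x_3 = 1.2073/5.1518 = 0.2343.
x_2 = (-2.4323 − 2.0637·0.2343)/4.7487 = -0.6140.
x_1 = (-0.6708 − 0.6708·(-0.6140) + 2.6833·0.2343)/4.4721 = 0.0827.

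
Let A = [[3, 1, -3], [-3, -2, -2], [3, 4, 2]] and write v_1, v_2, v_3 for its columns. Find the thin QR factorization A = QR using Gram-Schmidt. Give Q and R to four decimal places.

q_1 = v_1/‖v_1‖ = (3, -3, 3)/5.1962 = (0.5774, -0.5774, 0.5774).
r_{12} = q_1·v_2 = 4.0415.
u_2 = v_2 − 4.0415·q_1 = (-1.3333, 0.3333, 1.6667).
‖u_2‖ = 2.1602, so q_2 = (-0.6172, 0.1543, 0.7715).
r_{13} = q_1·v_3 = 0.5774; r_{23} = q_2·v_3 = 3.0861.
u_3 = v_3 − 0.5774·q_1 − 3.0861·q_2 = (-1.4286, -2.1429, -0.7143).
‖u_3‖ = 2.6726, so q_3 = (-0.5345, -0.8018, -0.2673).

Q = [[0.5774, -0.6172, -0.5345], [-0.5774, 0.1543, -0.8018], [0.5774, 0.7715, -0.2673]], R = [[5.1962, 4.0415, 0.5774], [0.0000, 2.1602, 3.0861], [0.0000, 0.0000, 2.6726]]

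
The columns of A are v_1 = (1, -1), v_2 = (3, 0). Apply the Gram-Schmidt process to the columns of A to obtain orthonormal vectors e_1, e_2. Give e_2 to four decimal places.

e_2 = (0.7071, 0.7071)

v_1 = (1, -1); ‖v_1‖ = 1.4142, so e_1 = (0.7071, -0.7071).
e_1·v_2 = 0.7071·3 + (-0.7071)·0 = 2.1213.
u_2 = v_2 − 2.1213·e_1 = (1.5000, 1.5000).
‖u_2‖ = 2.1213, so e_2 = (0.7071, 0.7071).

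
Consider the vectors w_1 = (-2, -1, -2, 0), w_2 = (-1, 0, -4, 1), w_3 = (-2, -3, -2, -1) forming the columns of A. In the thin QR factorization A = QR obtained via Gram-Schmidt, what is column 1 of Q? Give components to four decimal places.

w_1 = (-2, -1, -2, 0); ‖w_1‖ = 3.0000, so e_1 = (-0.6667, -0.3333, -0.6667, 0.0000).

e_1 = (-0.6667, -0.3333, -0.6667, 0.0000)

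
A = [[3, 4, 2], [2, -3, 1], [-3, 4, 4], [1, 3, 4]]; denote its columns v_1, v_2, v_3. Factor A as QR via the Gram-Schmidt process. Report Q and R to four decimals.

Q = [[0.6255, 0.6235, -0.2375], [0.4170, -0.3889, 0.7275], [-0.6255, 0.5124, 0.4123], [0.2085, 0.4445, 0.4943]], R = [[4.7958, -0.6255, 0.0000], [0.0000, 7.0433, 4.6853], [0.0000, 0.0000, 3.8792]]

v_1 = (3, 2, -3, 1); ‖v_1‖ = 4.7958, so q_1 = (0.6255, 0.4170, -0.6255, 0.2085).
q_1·v_2 = 0.6255·4 + 0.4170·(-3) + (-0.6255)·4 + 0.2085·3 = -0.6255.
u_2 = v_2 + 0.6255·q_1 = (4.3913, -2.7391, 3.6087, 3.1304).
‖u_2‖ = 7.0433, so q_2 = (0.6235, -0.3889, 0.5124, 0.4445).
q_1·v_3 = 0.6255·2 + 0.4170·1 + (-0.6255)·4 + 0.2085·4 = 0.0000; q_2·v_3 = 0.6235·2 + (-0.3889)·1 + 0.5124·4 + 0.4445·4 = 4.6853.
u_3 = v_3 + 0.0000·q_1 − 4.6853·q_2 = (-0.9211, 2.8221, 1.5995, 1.9176).
‖u_3‖ = 3.8792, so q_3 = (-0.2375, 0.7275, 0.4123, 0.4943).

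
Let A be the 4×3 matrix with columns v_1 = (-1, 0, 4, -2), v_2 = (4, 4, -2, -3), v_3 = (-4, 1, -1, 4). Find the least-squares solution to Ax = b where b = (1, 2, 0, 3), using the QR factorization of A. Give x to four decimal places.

x = (-0.0801, 0.2787, 0.4556)

e_1 = v_1/‖v_1‖ = (-1, 0, 4, -2)/4.5826 = (-0.2182, 0.0000, 0.8729, -0.4364).
r_{12} = e_1·v_2 = -1.3093.
u_2 = v_2 + 1.3093·e_1 = (3.7143, 4.0000, -0.8571, -3.5714).
‖u_2‖ = 6.5792, so e_2 = (0.5646, 0.6080, -0.1303, -0.5428).
r_{13} = e_1·v_3 = -1.7457; r_{23} = e_2·v_3 = -3.6913.
u_3 = v_3 + 1.7457·e_1 + 3.6913·e_2 = (-2.2970, 3.2442, 0.0429, 1.2343).
‖u_3‖ = 4.1625, so e_3 = (-0.5518, 0.7794, 0.0103, 0.2965).
Qᵀb = (-1.5275, 0.1520, 1.8965).
Back-substitute: x_3 = 1.8965/4.1625 = 0.4556.
x_2 = (0.1520 + 3.6913·0.4556)/6.5792 = 0.2787.
x_1 = (-1.5275 + 1.3093·0.2787 + 1.7457·0.4556)/4.5826 = -0.0801.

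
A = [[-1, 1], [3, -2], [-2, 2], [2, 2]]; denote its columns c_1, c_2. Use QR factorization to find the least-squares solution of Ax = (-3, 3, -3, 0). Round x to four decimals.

c_1 = (-1, 3, -2, 2); ‖c_1‖ = 4.2426, so e_1 = (-0.2357, 0.7071, -0.4714, 0.4714).
e_1·c_2 = (-0.2357)·1 + 0.7071·(-2) + (-0.4714)·2 + 0.4714·2 = -1.6499.
u_2 = c_2 + 1.6499·e_1 = (0.6111, -0.8333, 1.2222, 2.7778).
‖u_2‖ = 3.2059, so e_2 = (0.1906, -0.2599, 0.3812, 0.8665).
Qᵀb = (4.2426, -2.4954).
Back-substitute: x_2 = -2.4954/3.2059 = -0.7784.
x_1 = (4.2426 + 1.6499·(-0.7784))/4.2426 = 0.6973.

x = (0.6973, -0.7784)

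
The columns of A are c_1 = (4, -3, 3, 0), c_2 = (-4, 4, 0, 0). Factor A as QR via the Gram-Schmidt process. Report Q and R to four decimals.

Q = [[0.6860, -0.2361], [-0.5145, 0.5115], [0.5145, 0.8262], [0.0000, 0.0000]], R = [[5.8310, -4.8020], [0.0000, 2.9902]]

e_1 = c_1/‖c_1‖ = (4, -3, 3, 0)/5.8310 = (0.6860, -0.5145, 0.5145, 0.0000).
r_{12} = e_1·c_2 = -4.8020.
u_2 = c_2 + 4.8020·e_1 = (-0.7059, 1.5294, 2.4706, 0.0000).
‖u_2‖ = 2.9902, so e_2 = (-0.2361, 0.5115, 0.8262, 0.0000).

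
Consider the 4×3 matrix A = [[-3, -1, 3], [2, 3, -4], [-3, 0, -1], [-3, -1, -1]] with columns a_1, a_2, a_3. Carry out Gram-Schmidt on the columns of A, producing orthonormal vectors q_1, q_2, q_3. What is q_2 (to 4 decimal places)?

q_1 = a_1/‖a_1‖ = (-3, 2, -3, -3)/5.5678 = (-0.5388, 0.3592, -0.5388, -0.5388).
r_{12} = q_1·a_2 = 2.1553.
u_2 = a_2 − 2.1553·q_1 = (0.1613, 2.2258, 1.1613, 0.1613).
‖u_2‖ = 2.5209, so q_2 = (0.0640, 0.8829, 0.4607, 0.0640).

q_2 = (0.0640, 0.8829, 0.4607, 0.0640)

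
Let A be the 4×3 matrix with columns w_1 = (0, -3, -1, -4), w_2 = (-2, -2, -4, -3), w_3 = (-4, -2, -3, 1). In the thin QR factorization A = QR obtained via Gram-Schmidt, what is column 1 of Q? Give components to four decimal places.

q_1 = (0.0000, -0.5883, -0.1961, -0.7845)

w_1 = (0, -3, -1, -4); ‖w_1‖ = 5.0990, so q_1 = (0.0000, -0.5883, -0.1961, -0.7845).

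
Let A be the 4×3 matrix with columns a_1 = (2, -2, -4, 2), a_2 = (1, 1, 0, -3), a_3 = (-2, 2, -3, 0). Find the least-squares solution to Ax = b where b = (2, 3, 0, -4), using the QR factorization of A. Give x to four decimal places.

x = (-0.0504, 1.5180, 0.1295)

a_1 = (2, -2, -4, 2); ‖a_1‖ = 5.2915, so q_1 = (0.3780, -0.3780, -0.7559, 0.3780).
q_1·a_2 = 0.3780·1 + (-0.3780)·1 + (-0.7559)·0 + 0.3780·(-3) = -1.1339.
u_2 = a_2 + 1.1339·q_1 = (1.4286, 0.5714, -0.8571, -2.5714).
‖u_2‖ = 3.1168, so q_2 = (0.4583, 0.1833, -0.2750, -0.8250).
q_1·a_3 = 0.3780·(-2) + (-0.3780)·2 + (-0.7559)·(-3) + 0.3780·0 = 0.7559; q_2·a_3 = 0.4583·(-2) + 0.1833·2 + (-0.2750)·(-3) + (-0.8250)·0 = 0.2750.
u_3 = a_3 − 0.7559·q_1 − 0.2750·q_2 = (-2.4118, 2.2353, -2.3529, -0.0588).
‖u_3‖ = 4.0439, so q_3 = (-0.5964, 0.5528, -0.5819, -0.0145).
Qᵀb = (-1.8898, 4.7668, 0.5237).
Back-substitute: x_3 = 0.5237/4.0439 = 0.1295.
x_2 = (4.7668 − 0.2750·0.1295)/3.1168 = 1.5180.
x_1 = (-1.8898 + 1.1339·1.5180 − 0.7559·0.1295)/5.2915 = -0.0504.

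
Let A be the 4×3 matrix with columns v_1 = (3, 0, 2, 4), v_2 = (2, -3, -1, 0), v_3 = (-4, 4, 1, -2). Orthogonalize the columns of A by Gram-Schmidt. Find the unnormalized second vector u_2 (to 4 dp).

u_2 = (1.5862, -3.0000, -1.2759, -0.5517)

e_1 = v_1/‖v_1‖ = (3, 0, 2, 4)/5.3852 = (0.5571, 0.0000, 0.3714, 0.7428).
r_{12} = e_1·v_2 = 0.7428.
u_2 = v_2 − 0.7428·e_1 = (1.5862, -3.0000, -1.2759, -0.5517).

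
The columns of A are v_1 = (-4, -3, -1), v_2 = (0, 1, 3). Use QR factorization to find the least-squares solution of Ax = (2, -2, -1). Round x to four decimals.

q_1 = v_1/‖v_1‖ = (-4, -3, -1)/5.0990 = (-0.7845, -0.5883, -0.1961).
r_{12} = q_1·v_2 = -1.1767.
u_2 = v_2 + 1.1767·q_1 = (-0.9231, 0.3077, 2.7692).
‖u_2‖ = 2.9352, so q_2 = (-0.3145, 0.1048, 0.9435).
Qᵀb = (-0.1961, -1.7821).
Back-substitute: x_2 = -1.7821/2.9352 = -0.6071.
x_1 = (-0.1961 + 1.1767·(-0.6071))/5.0990 = -0.1786.

x = (-0.1786, -0.6071)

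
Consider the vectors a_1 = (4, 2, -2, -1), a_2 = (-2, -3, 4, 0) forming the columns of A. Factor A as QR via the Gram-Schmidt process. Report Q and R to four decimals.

e_1 = a_1/‖a_1‖ = (4, 2, -2, -1)/5.0000 = (0.8000, 0.4000, -0.4000, -0.2000).
r_{12} = e_1·a_2 = -4.4000.
u_2 = a_2 + 4.4000·e_1 = (1.5200, -1.2400, 2.2400, -0.8800).
‖u_2‖ = 3.1048, so e_2 = (0.4896, -0.3994, 0.7215, -0.2834).

Q = [[0.8000, 0.4896], [0.4000, -0.3994], [-0.4000, 0.7215], [-0.2000, -0.2834]], R = [[5.0000, -4.4000], [0.0000, 3.1048]]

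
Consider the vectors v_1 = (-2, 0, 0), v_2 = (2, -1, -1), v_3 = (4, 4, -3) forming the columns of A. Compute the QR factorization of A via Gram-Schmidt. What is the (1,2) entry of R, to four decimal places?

v_1 = (-2, 0, 0); ‖v_1‖ = 2.0000, so q_1 = (-1.0000, 0.0000, 0.0000).
r_{12} = q_1·v_2 = -2.0000.

r_{12} = -2.0000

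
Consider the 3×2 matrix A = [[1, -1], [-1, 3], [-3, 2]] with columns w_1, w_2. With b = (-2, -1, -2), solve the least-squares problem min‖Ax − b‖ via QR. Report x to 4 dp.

w_1 = (1, -1, -3); ‖w_1‖ = 3.3166, so q_1 = (0.3015, -0.3015, -0.9045).
q_1·w_2 = 0.3015·(-1) + (-0.3015)·3 + (-0.9045)·2 = -3.0151.
u_2 = w_2 + 3.0151·q_1 = (-0.0909, 2.0909, -0.7273).
‖u_2‖ = 2.2156, so q_2 = (-0.0410, 0.9437, -0.3282).
Qᵀb = (1.5076, -0.2052).
Back-substitute: x_2 = -0.2052/2.2156 = -0.0926.
x_1 = (1.5076 + 3.0151·(-0.0926))/3.3166 = 0.3704.

x = (0.3704, -0.0926)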